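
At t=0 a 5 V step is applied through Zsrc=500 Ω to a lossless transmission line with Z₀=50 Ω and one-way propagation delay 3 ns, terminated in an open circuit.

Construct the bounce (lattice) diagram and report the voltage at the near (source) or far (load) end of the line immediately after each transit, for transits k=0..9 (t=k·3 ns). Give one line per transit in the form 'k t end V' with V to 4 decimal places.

0 0 source 0.4545
1 3 load 0.9091
2 6 source 1.2810
3 9 load 1.6529
4 12 source 1.9572
5 15 load 2.2615
6 18 source 2.5104
7 21 load 2.7594
8 24 source 2.9631
9 27 load 3.1668

Γ_L=1.000000, Γ_S=0.818182; launch V₁=5·50/550=0.454545
k=0 src: V=0.4545
k=1 load: inc=0.454545, refl=0.454545·1.000000=0.4545; V=0.000000+0.454545+0.454545=0.9091
k=2 src: inc=0.454545, refl=0.454545·0.818182=0.3719; V=0.454545+0.454545+0.371901=1.2810
k=3 load: inc=0.371901, refl=0.371901·1.000000=0.3719; V=0.909091+0.371901+0.371901=1.6529
k=4 src: inc=0.371901, refl=0.371901·0.818182=0.3043; V=1.280992+0.371901+0.304282=1.9572
k=5 load: inc=0.304282, refl=0.304282·1.000000=0.3043; V=1.652893+0.304282+0.304282=2.2615
k=6 src: inc=0.304282, refl=0.304282·0.818182=0.2490; V=1.957175+0.304282+0.248958=2.5104
k=7 load: inc=0.248958, refl=0.248958·1.000000=0.2490; V=2.261458+0.248958+0.248958=2.7594
k=8 src: inc=0.248958, refl=0.248958·0.818182=0.2037; V=2.510416+0.248958+0.203693=2.9631
k=9 load: inc=0.203693, refl=0.203693·1.000000=0.2037; V=2.759374+0.203693+0.203693=3.1668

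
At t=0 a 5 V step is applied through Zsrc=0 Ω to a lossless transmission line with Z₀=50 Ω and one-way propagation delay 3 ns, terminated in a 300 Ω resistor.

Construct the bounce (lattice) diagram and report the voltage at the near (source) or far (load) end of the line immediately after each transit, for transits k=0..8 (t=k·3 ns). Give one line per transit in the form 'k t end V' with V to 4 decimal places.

Γ_L=0.714286, Γ_S=-1.000000; launch V₁=5·50/50=5.000000
k=0 src: V=5.0000
k=1 load: inc=5.000000, refl=5.000000·0.714286=3.5714; V=0.000000+5.000000+3.571429=8.5714
k=2 src: inc=3.571429, refl=3.571429·-1.000000=-3.5714; V=5.000000+3.571429+-3.571429=5.0000
k=3 load: inc=-3.571429, refl=-3.571429·0.714286=-2.5510; V=8.571429+-3.571429+-2.551020=2.4490
k=4 src: inc=-2.551020, refl=-2.551020·-1.000000=2.5510; V=5.000000+-2.551020+2.551020=5.0000
k=5 load: inc=2.551020, refl=2.551020·0.714286=1.8222; V=2.448980+2.551020+1.822157=6.8222
k=6 src: inc=1.822157, refl=1.822157·-1.000000=-1.8222; V=5.000000+1.822157+-1.822157=5.0000
k=7 load: inc=-1.822157, refl=-1.822157·0.714286=-1.3015; V=6.822157+-1.822157+-1.301541=3.6985
k=8 src: inc=-1.301541, refl=-1.301541·-1.000000=1.3015; V=5.000000+-1.301541+1.301541=5.0000

0 0 source 5.0000
1 3 load 8.5714
2 6 source 5.0000
3 9 load 2.4490
4 12 source 5.0000
5 15 load 6.8222
6 18 source 5.0000
7 21 load 3.6985
8 24 source 5.0000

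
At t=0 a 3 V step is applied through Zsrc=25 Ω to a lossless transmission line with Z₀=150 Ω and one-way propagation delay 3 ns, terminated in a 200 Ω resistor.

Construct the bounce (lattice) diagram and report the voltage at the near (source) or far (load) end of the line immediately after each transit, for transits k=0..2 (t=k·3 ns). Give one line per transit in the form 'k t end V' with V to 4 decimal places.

0 0 source 2.5714
1 3 load 2.9388
2 6 source 2.6764

Γ_L=0.142857, Γ_S=-0.714286; launch V₁=3·150/175=2.571429
k=0 src: V=2.5714
k=1 load: inc=2.571429, refl=2.571429·0.142857=0.3673; V=0.000000+2.571429+0.367347=2.9388
k=2 src: inc=0.367347, refl=0.367347·-0.714286=-0.2624; V=2.571429+0.367347+-0.262391=2.6764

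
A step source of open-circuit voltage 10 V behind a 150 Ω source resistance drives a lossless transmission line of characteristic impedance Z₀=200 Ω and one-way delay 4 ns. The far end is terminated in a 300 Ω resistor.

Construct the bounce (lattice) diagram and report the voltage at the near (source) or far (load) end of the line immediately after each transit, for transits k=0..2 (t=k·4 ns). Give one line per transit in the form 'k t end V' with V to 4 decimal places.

0 0 source 5.7143
1 4 load 6.8571
2 8 source 6.6939

Γ_L=0.200000, Γ_S=-0.142857; launch V₁=10·200/350=5.714286
k=0 src: V=5.7143
k=1 load: inc=5.714286, refl=5.714286·0.200000=1.1429; V=0.000000+5.714286+1.142857=6.8571
k=2 src: inc=1.142857, refl=1.142857·-0.142857=-0.1633; V=5.714286+1.142857+-0.163265=6.6939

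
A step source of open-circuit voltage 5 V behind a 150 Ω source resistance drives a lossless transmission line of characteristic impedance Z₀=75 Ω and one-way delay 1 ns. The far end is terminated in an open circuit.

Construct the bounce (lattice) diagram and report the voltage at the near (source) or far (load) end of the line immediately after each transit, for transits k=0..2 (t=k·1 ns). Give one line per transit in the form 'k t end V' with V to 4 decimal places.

0 0 source 1.6667
1 1 load 3.3333
2 2 source 3.8889

Γ_L=1.000000, Γ_S=0.333333; launch V₁=5·75/225=1.666667
k=0 src: V=1.6667
k=1 load: inc=1.666667, refl=1.666667·1.000000=1.6667; V=0.000000+1.666667+1.666667=3.3333
k=2 src: inc=1.666667, refl=1.666667·0.333333=0.5556; V=1.666667+1.666667+0.555556=3.8889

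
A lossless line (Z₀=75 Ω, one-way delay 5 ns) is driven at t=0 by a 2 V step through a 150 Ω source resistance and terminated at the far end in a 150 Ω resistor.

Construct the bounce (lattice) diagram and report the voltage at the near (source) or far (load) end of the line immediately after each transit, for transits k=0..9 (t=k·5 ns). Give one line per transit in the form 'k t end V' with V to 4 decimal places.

0 0 source 0.6667
1 5 load 0.8889
2 10 source 0.9630
3 15 load 0.9877
4 20 source 0.9959
5 25 load 0.9986
6 30 source 0.9995
7 35 load 0.9998
8 40 source 0.9999
9 45 load 1.0000

Γ_L=0.333333, Γ_S=0.333333; launch V₁=2·75/225=0.666667
k=0 src: V=0.6667
k=1 load: inc=0.666667, refl=0.666667·0.333333=0.2222; V=0.000000+0.666667+0.222222=0.8889
k=2 src: inc=0.222222, refl=0.222222·0.333333=0.0741; V=0.666667+0.222222+0.074074=0.9630
k=3 load: inc=0.074074, refl=0.074074·0.333333=0.0247; V=0.888889+0.074074+0.024691=0.9877
k=4 src: inc=0.024691, refl=0.024691·0.333333=0.0082; V=0.962963+0.024691+0.008230=0.9959
k=5 load: inc=0.008230, refl=0.008230·0.333333=0.0027; V=0.987654+0.008230+0.002743=0.9986
k=6 src: inc=0.002743, refl=0.002743·0.333333=0.0009; V=0.995885+0.002743+0.000914=0.9995
k=7 load: inc=0.000914, refl=0.000914·0.333333=0.0003; V=0.998628+0.000914+0.000305=0.9998
k=8 src: inc=0.000305, refl=0.000305·0.333333=0.0001; V=0.999543+0.000305+0.000102=0.9999
k=9 load: inc=0.000102, refl=0.000102·0.333333=0.0000; V=0.999848+0.000102+0.000034=1.0000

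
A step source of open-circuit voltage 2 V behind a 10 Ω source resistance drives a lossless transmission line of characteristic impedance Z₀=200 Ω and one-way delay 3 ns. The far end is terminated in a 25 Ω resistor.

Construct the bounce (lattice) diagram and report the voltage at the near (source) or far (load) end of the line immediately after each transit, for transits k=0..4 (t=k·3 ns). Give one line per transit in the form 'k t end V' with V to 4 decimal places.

0 0 source 1.9048
1 3 load 0.4233
2 6 source 1.7637
3 9 load 0.7211
4 12 source 1.6644

Γ_L=-0.777778, Γ_S=-0.904762; launch V₁=2·200/210=1.904762
k=0 src: V=1.9048
k=1 load: inc=1.904762, refl=1.904762·-0.777778=-1.4815; V=0.000000+1.904762+-1.481481=0.4233
k=2 src: inc=-1.481481, refl=-1.481481·-0.904762=1.3404; V=1.904762+-1.481481+1.340388=1.7637
k=3 load: inc=1.340388, refl=1.340388·-0.777778=-1.0425; V=0.423280+1.340388+-1.042524=0.7211
k=4 src: inc=-1.042524, refl=-1.042524·-0.904762=0.9432; V=1.763668+-1.042524+0.943236=1.6644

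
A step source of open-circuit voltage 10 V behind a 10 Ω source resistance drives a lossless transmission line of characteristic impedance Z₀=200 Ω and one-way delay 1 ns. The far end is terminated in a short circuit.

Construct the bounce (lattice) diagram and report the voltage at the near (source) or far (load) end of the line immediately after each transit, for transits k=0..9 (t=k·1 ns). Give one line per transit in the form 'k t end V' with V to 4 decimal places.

Γ_L=-1.000000, Γ_S=-0.904762; launch V₁=10·200/210=9.523810
k=0 src: V=9.5238
k=1 load: inc=9.523810, refl=9.523810·-1.000000=-9.5238; V=0.000000+9.523810+-9.523810=0.0000
k=2 src: inc=-9.523810, refl=-9.523810·-0.904762=8.6168; V=9.523810+-9.523810+8.616780=8.6168
k=3 load: inc=8.616780, refl=8.616780·-1.000000=-8.6168; V=0.000000+8.616780+-8.616780=0.0000
k=4 src: inc=-8.616780, refl=-8.616780·-0.904762=7.7961; V=8.616780+-8.616780+7.796134=7.7961
k=5 load: inc=7.796134, refl=7.796134·-1.000000=-7.7961; V=0.000000+7.796134+-7.796134=0.0000
k=6 src: inc=-7.796134, refl=-7.796134·-0.904762=7.0536; V=7.796134+-7.796134+7.053645=7.0536
k=7 load: inc=7.053645, refl=7.053645·-1.000000=-7.0536; V=0.000000+7.053645+-7.053645=0.0000
k=8 src: inc=-7.053645, refl=-7.053645·-0.904762=6.3819; V=7.053645+-7.053645+6.381870=6.3819
k=9 load: inc=6.381870, refl=6.381870·-1.000000=-6.3819; V=0.000000+6.381870+-6.381870=0.0000

0 0 source 9.5238
1 1 load 0.0000
2 2 source 8.6168
3 3 load 0.0000
4 4 source 7.7961
5 5 load 0.0000
6 6 source 7.0536
7 7 load 0.0000
8 8 source 6.3819
9 9 load 0.0000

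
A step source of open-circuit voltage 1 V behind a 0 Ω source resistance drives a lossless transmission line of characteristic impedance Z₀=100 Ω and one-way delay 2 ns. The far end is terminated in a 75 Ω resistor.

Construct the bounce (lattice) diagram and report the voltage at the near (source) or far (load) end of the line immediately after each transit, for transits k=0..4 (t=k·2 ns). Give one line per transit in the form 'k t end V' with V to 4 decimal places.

Γ_L=-0.142857, Γ_S=-1.000000; launch V₁=1·100/100=1.000000
k=0 src: V=1.0000
k=1 load: inc=1.000000, refl=1.000000·-0.142857=-0.1429; V=0.000000+1.000000+-0.142857=0.8571
k=2 src: inc=-0.142857, refl=-0.142857·-1.000000=0.1429; V=1.000000+-0.142857+0.142857=1.0000
k=3 load: inc=0.142857, refl=0.142857·-0.142857=-0.0204; V=0.857143+0.142857+-0.020408=0.9796
k=4 src: inc=-0.020408, refl=-0.020408·-1.000000=0.0204; V=1.000000+-0.020408+0.020408=1.0000

0 0 source 1.0000
1 2 load 0.8571
2 4 source 1.0000
3 6 load 0.9796
4 8 source 1.0000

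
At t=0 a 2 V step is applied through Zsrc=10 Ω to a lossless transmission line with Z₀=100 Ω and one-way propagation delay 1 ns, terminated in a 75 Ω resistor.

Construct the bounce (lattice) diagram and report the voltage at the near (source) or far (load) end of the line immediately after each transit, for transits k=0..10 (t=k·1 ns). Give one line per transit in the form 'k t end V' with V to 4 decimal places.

Γ_L=-0.142857, Γ_S=-0.818182; launch V₁=2·100/110=1.818182
k=0 src: V=1.8182
k=1 load: inc=1.818182, refl=1.818182·-0.142857=-0.2597; V=0.000000+1.818182+-0.259740=1.5584
k=2 src: inc=-0.259740, refl=-0.259740·-0.818182=0.2125; V=1.818182+-0.259740+0.212515=1.7710
k=3 load: inc=0.212515, refl=0.212515·-0.142857=-0.0304; V=1.558442+0.212515+-0.030359=1.7406
k=4 src: inc=-0.030359, refl=-0.030359·-0.818182=0.0248; V=1.770956+-0.030359+0.024839=1.7654
k=5 load: inc=0.024839, refl=0.024839·-0.142857=-0.0035; V=1.740597+0.024839+-0.003548=1.7619
k=6 src: inc=-0.003548, refl=-0.003548·-0.818182=0.0029; V=1.765436+-0.003548+0.002903=1.7648
k=7 load: inc=0.002903, refl=0.002903·-0.142857=-0.0004; V=1.761888+0.002903+-0.000415=1.7644
k=8 src: inc=-0.000415, refl=-0.000415·-0.818182=0.0003; V=1.764791+-0.000415+0.000339=1.7647
k=9 load: inc=0.000339, refl=0.000339·-0.142857=-0.0000; V=1.764377+0.000339+-0.000048=1.7647
k=10 src: inc=-0.000048, refl=-0.000048·-0.818182=0.0000; V=1.764716+-0.000048+0.000040=1.7647

0 0 source 1.8182
1 1 load 1.5584
2 2 source 1.7710
3 3 load 1.7406
4 4 source 1.7654
5 5 load 1.7619
6 6 source 1.7648
7 7 load 1.7644
8 8 source 1.7647
9 9 load 1.7647
10 10 source 1.7647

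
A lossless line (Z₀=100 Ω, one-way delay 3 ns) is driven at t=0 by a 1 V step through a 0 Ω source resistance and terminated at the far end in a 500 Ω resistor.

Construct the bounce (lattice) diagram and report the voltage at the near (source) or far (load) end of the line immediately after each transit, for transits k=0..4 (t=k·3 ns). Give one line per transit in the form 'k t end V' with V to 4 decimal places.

0 0 source 1.0000
1 3 load 1.6667
2 6 source 1.0000
3 9 load 0.5556
4 12 source 1.0000

Γ_L=0.666667, Γ_S=-1.000000; launch V₁=1·100/100=1.000000
k=0 src: V=1.0000
k=1 load: inc=1.000000, refl=1.000000·0.666667=0.6667; V=0.000000+1.000000+0.666667=1.6667
k=2 src: inc=0.666667, refl=0.666667·-1.000000=-0.6667; V=1.000000+0.666667+-0.666667=1.0000
k=3 load: inc=-0.666667, refl=-0.666667·0.666667=-0.4444; V=1.666667+-0.666667+-0.444444=0.5556
k=4 src: inc=-0.444444, refl=-0.444444·-1.000000=0.4444; V=1.000000+-0.444444+0.444444=1.0000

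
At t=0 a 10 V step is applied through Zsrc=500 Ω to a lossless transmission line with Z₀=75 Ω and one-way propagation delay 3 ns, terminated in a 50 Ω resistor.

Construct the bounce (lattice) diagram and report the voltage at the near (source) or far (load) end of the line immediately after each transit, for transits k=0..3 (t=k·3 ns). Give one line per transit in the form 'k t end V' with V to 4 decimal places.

0 0 source 1.3043
1 3 load 1.0435
2 6 source 0.8507
3 9 load 0.8892

Γ_L=-0.200000, Γ_S=0.739130; launch V₁=10·75/575=1.304348
k=0 src: V=1.3043
k=1 load: inc=1.304348, refl=1.304348·-0.200000=-0.2609; V=0.000000+1.304348+-0.260870=1.0435
k=2 src: inc=-0.260870, refl=-0.260870·0.739130=-0.1928; V=1.304348+-0.260870+-0.192817=0.8507
k=3 load: inc=-0.192817, refl=-0.192817·-0.200000=0.0386; V=1.043478+-0.192817+0.038563=0.8892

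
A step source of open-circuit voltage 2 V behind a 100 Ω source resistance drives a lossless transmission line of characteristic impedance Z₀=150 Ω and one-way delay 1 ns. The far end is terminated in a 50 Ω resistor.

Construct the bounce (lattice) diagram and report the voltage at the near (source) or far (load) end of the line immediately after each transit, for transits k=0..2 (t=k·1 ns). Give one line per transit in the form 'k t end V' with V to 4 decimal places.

Γ_L=-0.500000, Γ_S=-0.200000; launch V₁=2·150/250=1.200000
k=0 src: V=1.2000
k=1 load: inc=1.200000, refl=1.200000·-0.500000=-0.6000; V=0.000000+1.200000+-0.600000=0.6000
k=2 src: inc=-0.600000, refl=-0.600000·-0.200000=0.1200; V=1.200000+-0.600000+0.120000=0.7200

0 0 source 1.2000
1 1 load 0.6000
2 2 source 0.7200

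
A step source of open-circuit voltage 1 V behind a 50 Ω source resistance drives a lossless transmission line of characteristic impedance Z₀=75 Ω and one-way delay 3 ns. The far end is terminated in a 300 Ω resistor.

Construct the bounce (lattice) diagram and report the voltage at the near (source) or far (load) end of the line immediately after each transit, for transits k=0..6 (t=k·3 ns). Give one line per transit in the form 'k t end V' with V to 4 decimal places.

0 0 source 0.6000
1 3 load 0.9600
2 6 source 0.8880
3 9 load 0.8448
4 12 source 0.8534
5 15 load 0.8586
6 18 source 0.8576

Γ_L=0.600000, Γ_S=-0.200000; launch V₁=1·75/125=0.600000
k=0 src: V=0.6000
k=1 load: inc=0.600000, refl=0.600000·0.600000=0.3600; V=0.000000+0.600000+0.360000=0.9600
k=2 src: inc=0.360000, refl=0.360000·-0.200000=-0.0720; V=0.600000+0.360000+-0.072000=0.8880
k=3 load: inc=-0.072000, refl=-0.072000·0.600000=-0.0432; V=0.960000+-0.072000+-0.043200=0.8448
k=4 src: inc=-0.043200, refl=-0.043200·-0.200000=0.0086; V=0.888000+-0.043200+0.008640=0.8534
k=5 load: inc=0.008640, refl=0.008640·0.600000=0.0052; V=0.844800+0.008640+0.005184=0.8586
k=6 src: inc=0.005184, refl=0.005184·-0.200000=-0.0010; V=0.853440+0.005184+-0.001037=0.8576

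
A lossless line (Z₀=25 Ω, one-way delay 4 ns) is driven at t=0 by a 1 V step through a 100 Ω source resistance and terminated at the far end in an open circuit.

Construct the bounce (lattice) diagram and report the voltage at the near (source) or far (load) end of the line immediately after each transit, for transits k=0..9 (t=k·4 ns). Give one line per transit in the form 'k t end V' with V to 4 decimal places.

0 0 source 0.2000
1 4 load 0.4000
2 8 source 0.5200
3 12 load 0.6400
4 16 source 0.7120
5 20 load 0.7840
6 24 source 0.8272
7 28 load 0.8704
8 32 source 0.8963
9 36 load 0.9222

Γ_L=1.000000, Γ_S=0.600000; launch V₁=1·25/125=0.200000
k=0 src: V=0.2000
k=1 load: inc=0.200000, refl=0.200000·1.000000=0.2000; V=0.000000+0.200000+0.200000=0.4000
k=2 src: inc=0.200000, refl=0.200000·0.600000=0.1200; V=0.200000+0.200000+0.120000=0.5200
k=3 load: inc=0.120000, refl=0.120000·1.000000=0.1200; V=0.400000+0.120000+0.120000=0.6400
k=4 src: inc=0.120000, refl=0.120000·0.600000=0.0720; V=0.520000+0.120000+0.072000=0.7120
k=5 load: inc=0.072000, refl=0.072000·1.000000=0.0720; V=0.640000+0.072000+0.072000=0.7840
k=6 src: inc=0.072000, refl=0.072000·0.600000=0.0432; V=0.712000+0.072000+0.043200=0.8272
k=7 load: inc=0.043200, refl=0.043200·1.000000=0.0432; V=0.784000+0.043200+0.043200=0.8704
k=8 src: inc=0.043200, refl=0.043200·0.600000=0.0259; V=0.827200+0.043200+0.025920=0.8963
k=9 load: inc=0.025920, refl=0.025920·1.000000=0.0259; V=0.870400+0.025920+0.025920=0.9222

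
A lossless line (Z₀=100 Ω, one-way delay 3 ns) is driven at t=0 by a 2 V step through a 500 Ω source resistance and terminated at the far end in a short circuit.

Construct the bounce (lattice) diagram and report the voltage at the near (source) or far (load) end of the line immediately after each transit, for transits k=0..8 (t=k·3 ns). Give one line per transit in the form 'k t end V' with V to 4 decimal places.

Γ_L=-1.000000, Γ_S=0.666667; launch V₁=2·100/600=0.333333
k=0 src: V=0.3333
k=1 load: inc=0.333333, refl=0.333333·-1.000000=-0.3333; V=0.000000+0.333333+-0.333333=0.0000
k=2 src: inc=-0.333333, refl=-0.333333·0.666667=-0.2222; V=0.333333+-0.333333+-0.222222=-0.2222
k=3 load: inc=-0.222222, refl=-0.222222·-1.000000=0.2222; V=0.000000+-0.222222+0.222222=0.0000
k=4 src: inc=0.222222, refl=0.222222·0.666667=0.1481; V=-0.222222+0.222222+0.148148=0.1481
k=5 load: inc=0.148148, refl=0.148148·-1.000000=-0.1481; V=0.000000+0.148148+-0.148148=0.0000
k=6 src: inc=-0.148148, refl=-0.148148·0.666667=-0.0988; V=0.148148+-0.148148+-0.098765=-0.0988
k=7 load: inc=-0.098765, refl=-0.098765·-1.000000=0.0988; V=0.000000+-0.098765+0.098765=0.0000
k=8 src: inc=0.098765, refl=0.098765·0.666667=0.0658; V=-0.098765+0.098765+0.065844=0.0658

0 0 source 0.3333
1 3 load 0.0000
2 6 source -0.2222
3 9 load 0.0000
4 12 source 0.1481
5 15 load 0.0000
6 18 source -0.0988
7 21 load 0.0000
8 24 source 0.0658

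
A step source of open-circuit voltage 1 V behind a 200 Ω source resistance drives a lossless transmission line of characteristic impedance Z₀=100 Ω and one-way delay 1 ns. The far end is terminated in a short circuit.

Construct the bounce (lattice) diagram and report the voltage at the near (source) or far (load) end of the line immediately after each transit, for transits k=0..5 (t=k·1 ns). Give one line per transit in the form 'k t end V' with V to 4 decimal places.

0 0 source 0.3333
1 1 load 0.0000
2 2 source -0.1111
3 3 load 0.0000
4 4 source 0.0370
5 5 load 0.0000

Γ_L=-1.000000, Γ_S=0.333333; launch V₁=1·100/300=0.333333
k=0 src: V=0.3333
k=1 load: inc=0.333333, refl=0.333333·-1.000000=-0.3333; V=0.000000+0.333333+-0.333333=0.0000
k=2 src: inc=-0.333333, refl=-0.333333·0.333333=-0.1111; V=0.333333+-0.333333+-0.111111=-0.1111
k=3 load: inc=-0.111111, refl=-0.111111·-1.000000=0.1111; V=0.000000+-0.111111+0.111111=0.0000
k=4 src: inc=0.111111, refl=0.111111·0.333333=0.0370; V=-0.111111+0.111111+0.037037=0.0370
k=5 load: inc=0.037037, refl=0.037037·-1.000000=-0.0370; V=0.000000+0.037037+-0.037037=0.0000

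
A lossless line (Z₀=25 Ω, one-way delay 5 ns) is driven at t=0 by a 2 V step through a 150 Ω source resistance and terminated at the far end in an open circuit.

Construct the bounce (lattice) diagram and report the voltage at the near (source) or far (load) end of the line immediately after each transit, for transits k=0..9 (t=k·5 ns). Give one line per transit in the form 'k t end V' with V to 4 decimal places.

Γ_L=1.000000, Γ_S=0.714286; launch V₁=2·25/175=0.285714
k=0 src: V=0.2857
k=1 load: inc=0.285714, refl=0.285714·1.000000=0.2857; V=0.000000+0.285714+0.285714=0.5714
k=2 src: inc=0.285714, refl=0.285714·0.714286=0.2041; V=0.285714+0.285714+0.204082=0.7755
k=3 load: inc=0.204082, refl=0.204082·1.000000=0.2041; V=0.571429+0.204082+0.204082=0.9796
k=4 src: inc=0.204082, refl=0.204082·0.714286=0.1458; V=0.775510+0.204082+0.145773=1.1254
k=5 load: inc=0.145773, refl=0.145773·1.000000=0.1458; V=0.979592+0.145773+0.145773=1.2711
k=6 src: inc=0.145773, refl=0.145773·0.714286=0.1041; V=1.125364+0.145773+0.104123=1.3753
k=7 load: inc=0.104123, refl=0.104123·1.000000=0.1041; V=1.271137+0.104123+0.104123=1.4794
k=8 src: inc=0.104123, refl=0.104123·0.714286=0.0744; V=1.375260+0.104123+0.074374=1.5538
k=9 load: inc=0.074374, refl=0.074374·1.000000=0.0744; V=1.479384+0.074374+0.074374=1.6281

0 0 source 0.2857
1 5 load 0.5714
2 10 source 0.7755
3 15 load 0.9796
4 20 source 1.1254
5 25 load 1.2711
6 30 source 1.3753
7 35 load 1.4794
8 40 source 1.5538
9 45 load 1.6281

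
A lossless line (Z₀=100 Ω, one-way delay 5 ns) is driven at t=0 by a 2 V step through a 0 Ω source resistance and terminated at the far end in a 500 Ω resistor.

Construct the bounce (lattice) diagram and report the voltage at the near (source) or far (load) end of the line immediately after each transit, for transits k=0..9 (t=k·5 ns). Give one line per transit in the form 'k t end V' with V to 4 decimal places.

0 0 source 2.0000
1 5 load 3.3333
2 10 source 2.0000
3 15 load 1.1111
4 20 source 2.0000
5 25 load 2.5926
6 30 source 2.0000
7 35 load 1.6049
8 40 source 2.0000
9 45 load 2.2634

Γ_L=0.666667, Γ_S=-1.000000; launch V₁=2·100/100=2.000000
k=0 src: V=2.0000
k=1 load: inc=2.000000, refl=2.000000·0.666667=1.3333; V=0.000000+2.000000+1.333333=3.3333
k=2 src: inc=1.333333, refl=1.333333·-1.000000=-1.3333; V=2.000000+1.333333+-1.333333=2.0000
k=3 load: inc=-1.333333, refl=-1.333333·0.666667=-0.8889; V=3.333333+-1.333333+-0.888889=1.1111
k=4 src: inc=-0.888889, refl=-0.888889·-1.000000=0.8889; V=2.000000+-0.888889+0.888889=2.0000
k=5 load: inc=0.888889, refl=0.888889·0.666667=0.5926; V=1.111111+0.888889+0.592593=2.5926
k=6 src: inc=0.592593, refl=0.592593·-1.000000=-0.5926; V=2.000000+0.592593+-0.592593=2.0000
k=7 load: inc=-0.592593, refl=-0.592593·0.666667=-0.3951; V=2.592593+-0.592593+-0.395062=1.6049
k=8 src: inc=-0.395062, refl=-0.395062·-1.000000=0.3951; V=2.000000+-0.395062+0.395062=2.0000
k=9 load: inc=0.395062, refl=0.395062·0.666667=0.2634; V=1.604938+0.395062+0.263374=2.2634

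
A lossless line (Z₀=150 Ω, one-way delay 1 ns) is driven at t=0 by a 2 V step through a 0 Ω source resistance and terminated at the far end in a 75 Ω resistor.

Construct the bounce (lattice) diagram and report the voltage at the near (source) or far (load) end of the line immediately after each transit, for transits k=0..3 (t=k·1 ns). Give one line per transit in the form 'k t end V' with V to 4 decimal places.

Γ_L=-0.333333, Γ_S=-1.000000; launch V₁=2·150/150=2.000000
k=0 src: V=2.0000
k=1 load: inc=2.000000, refl=2.000000·-0.333333=-0.6667; V=0.000000+2.000000+-0.666667=1.3333
k=2 src: inc=-0.666667, refl=-0.666667·-1.000000=0.6667; V=2.000000+-0.666667+0.666667=2.0000
k=3 load: inc=0.666667, refl=0.666667·-0.333333=-0.2222; V=1.333333+0.666667+-0.222222=1.7778

0 0 source 2.0000
1 1 load 1.3333
2 2 source 2.0000
3 3 load 1.7778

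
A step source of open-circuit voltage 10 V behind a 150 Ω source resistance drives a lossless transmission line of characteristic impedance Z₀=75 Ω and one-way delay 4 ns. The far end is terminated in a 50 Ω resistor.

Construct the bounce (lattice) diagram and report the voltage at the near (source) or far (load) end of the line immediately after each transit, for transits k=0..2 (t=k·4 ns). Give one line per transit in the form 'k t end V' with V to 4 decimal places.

Γ_L=-0.200000, Γ_S=0.333333; launch V₁=10·75/225=3.333333
k=0 src: V=3.3333
k=1 load: inc=3.333333, refl=3.333333·-0.200000=-0.6667; V=0.000000+3.333333+-0.666667=2.6667
k=2 src: inc=-0.666667, refl=-0.666667·0.333333=-0.2222; V=3.333333+-0.666667+-0.222222=2.4444

0 0 source 3.3333
1 4 load 2.6667
2 8 source 2.4444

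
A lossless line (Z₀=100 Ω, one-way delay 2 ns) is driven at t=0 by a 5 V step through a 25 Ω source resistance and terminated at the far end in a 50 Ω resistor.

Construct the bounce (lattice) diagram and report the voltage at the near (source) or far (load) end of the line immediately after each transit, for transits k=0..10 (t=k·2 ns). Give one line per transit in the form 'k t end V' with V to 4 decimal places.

Γ_L=-0.333333, Γ_S=-0.600000; launch V₁=5·100/125=4.000000
k=0 src: V=4.0000
k=1 load: inc=4.000000, refl=4.000000·-0.333333=-1.3333; V=0.000000+4.000000+-1.333333=2.6667
k=2 src: inc=-1.333333, refl=-1.333333·-0.600000=0.8000; V=4.000000+-1.333333+0.800000=3.4667
k=3 load: inc=0.800000, refl=0.800000·-0.333333=-0.2667; V=2.666667+0.800000+-0.266667=3.2000
k=4 src: inc=-0.266667, refl=-0.266667·-0.600000=0.1600; V=3.466667+-0.266667+0.160000=3.3600
k=5 load: inc=0.160000, refl=0.160000·-0.333333=-0.0533; V=3.200000+0.160000+-0.053333=3.3067
k=6 src: inc=-0.053333, refl=-0.053333·-0.600000=0.0320; V=3.360000+-0.053333+0.032000=3.3387
k=7 load: inc=0.032000, refl=0.032000·-0.333333=-0.0107; V=3.306667+0.032000+-0.010667=3.3280
k=8 src: inc=-0.010667, refl=-0.010667·-0.600000=0.0064; V=3.338667+-0.010667+0.006400=3.3344
k=9 load: inc=0.006400, refl=0.006400·-0.333333=-0.0021; V=3.328000+0.006400+-0.002133=3.3323
k=10 src: inc=-0.002133, refl=-0.002133·-0.600000=0.0013; V=3.334400+-0.002133+0.001280=3.3335

0 0 source 4.0000
1 2 load 2.6667
2 4 source 3.4667
3 6 load 3.2000
4 8 source 3.3600
5 10 load 3.3067
6 12 source 3.3387
7 14 load 3.3280
8 16 source 3.3344
9 18 load 3.3323
10 20 source 3.3335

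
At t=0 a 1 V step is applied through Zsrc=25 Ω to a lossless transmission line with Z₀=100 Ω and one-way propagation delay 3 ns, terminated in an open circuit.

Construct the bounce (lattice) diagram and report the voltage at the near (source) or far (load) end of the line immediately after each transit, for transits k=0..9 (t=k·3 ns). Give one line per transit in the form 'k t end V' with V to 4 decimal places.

0 0 source 0.8000
1 3 load 1.6000
2 6 source 1.1200
3 9 load 0.6400
4 12 source 0.9280
5 15 load 1.2160
6 18 source 1.0432
7 21 load 0.8704
8 24 source 0.9741
9 27 load 1.0778

Γ_L=1.000000, Γ_S=-0.600000; launch V₁=1·100/125=0.800000
k=0 src: V=0.8000
k=1 load: inc=0.800000, refl=0.800000·1.000000=0.8000; V=0.000000+0.800000+0.800000=1.6000
k=2 src: inc=0.800000, refl=0.800000·-0.600000=-0.4800; V=0.800000+0.800000+-0.480000=1.1200
k=3 load: inc=-0.480000, refl=-0.480000·1.000000=-0.4800; V=1.600000+-0.480000+-0.480000=0.6400
k=4 src: inc=-0.480000, refl=-0.480000·-0.600000=0.2880; V=1.120000+-0.480000+0.288000=0.9280
k=5 load: inc=0.288000, refl=0.288000·1.000000=0.2880; V=0.640000+0.288000+0.288000=1.2160
k=6 src: inc=0.288000, refl=0.288000·-0.600000=-0.1728; V=0.928000+0.288000+-0.172800=1.0432
k=7 load: inc=-0.172800, refl=-0.172800·1.000000=-0.1728; V=1.216000+-0.172800+-0.172800=0.8704
k=8 src: inc=-0.172800, refl=-0.172800·-0.600000=0.1037; V=1.043200+-0.172800+0.103680=0.9741
k=9 load: inc=0.103680, refl=0.103680·1.000000=0.1037; V=0.870400+0.103680+0.103680=1.0778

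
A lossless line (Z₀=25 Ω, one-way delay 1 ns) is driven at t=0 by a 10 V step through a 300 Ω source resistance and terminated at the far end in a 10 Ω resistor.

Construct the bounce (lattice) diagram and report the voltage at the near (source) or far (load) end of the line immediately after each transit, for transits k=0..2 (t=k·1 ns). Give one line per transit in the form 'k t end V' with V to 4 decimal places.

0 0 source 0.7692
1 1 load 0.4396
2 2 source 0.1606

Γ_L=-0.428571, Γ_S=0.846154; launch V₁=10·25/325=0.769231
k=0 src: V=0.7692
k=1 load: inc=0.769231, refl=0.769231·-0.428571=-0.3297; V=0.000000+0.769231+-0.329670=0.4396
k=2 src: inc=-0.329670, refl=-0.329670·0.846154=-0.2790; V=0.769231+-0.329670+-0.278952=0.1606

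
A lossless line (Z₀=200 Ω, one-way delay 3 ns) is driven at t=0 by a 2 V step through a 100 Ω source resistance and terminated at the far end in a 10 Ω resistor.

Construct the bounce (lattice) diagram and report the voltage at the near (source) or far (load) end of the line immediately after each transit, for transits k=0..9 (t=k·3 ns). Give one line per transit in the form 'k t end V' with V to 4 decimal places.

Γ_L=-0.904762, Γ_S=-0.333333; launch V₁=2·200/300=1.333333
k=0 src: V=1.3333
k=1 load: inc=1.333333, refl=1.333333·-0.904762=-1.2063; V=0.000000+1.333333+-1.206349=0.1270
k=2 src: inc=-1.206349, refl=-1.206349·-0.333333=0.4021; V=1.333333+-1.206349+0.402116=0.5291
k=3 load: inc=0.402116, refl=0.402116·-0.904762=-0.3638; V=0.126984+0.402116+-0.363820=0.1653
k=4 src: inc=-0.363820, refl=-0.363820·-0.333333=0.1213; V=0.529101+-0.363820+0.121273=0.2866
k=5 load: inc=0.121273, refl=0.121273·-0.904762=-0.1097; V=0.165281+0.121273+-0.109723=0.1768
k=6 src: inc=-0.109723, refl=-0.109723·-0.333333=0.0366; V=0.286554+-0.109723+0.036574=0.2134
k=7 load: inc=0.036574, refl=0.036574·-0.904762=-0.0331; V=0.176831+0.036574+-0.033091=0.1803
k=8 src: inc=-0.033091, refl=-0.033091·-0.333333=0.0110; V=0.213405+-0.033091+0.011030=0.1913
k=9 load: inc=0.011030, refl=0.011030·-0.904762=-0.0100; V=0.180314+0.011030+-0.009980=0.1814

0 0 source 1.3333
1 3 load 0.1270
2 6 source 0.5291
3 9 load 0.1653
4 12 source 0.2866
5 15 load 0.1768
6 18 source 0.2134
7 21 load 0.1803
8 24 source 0.1913
9 27 load 0.1814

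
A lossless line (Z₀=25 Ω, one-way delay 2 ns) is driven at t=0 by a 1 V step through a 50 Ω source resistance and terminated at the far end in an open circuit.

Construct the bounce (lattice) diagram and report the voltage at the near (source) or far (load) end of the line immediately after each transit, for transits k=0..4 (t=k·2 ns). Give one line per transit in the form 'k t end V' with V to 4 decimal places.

0 0 source 0.3333
1 2 load 0.6667
2 4 source 0.7778
3 6 load 0.8889
4 8 source 0.9259

Γ_L=1.000000, Γ_S=0.333333; launch V₁=1·25/75=0.333333
k=0 src: V=0.3333
k=1 load: inc=0.333333, refl=0.333333·1.000000=0.3333; V=0.000000+0.333333+0.333333=0.6667
k=2 src: inc=0.333333, refl=0.333333·0.333333=0.1111; V=0.333333+0.333333+0.111111=0.7778
k=3 load: inc=0.111111, refl=0.111111·1.000000=0.1111; V=0.666667+0.111111+0.111111=0.8889
k=4 src: inc=0.111111, refl=0.111111·0.333333=0.0370; V=0.777778+0.111111+0.037037=0.9259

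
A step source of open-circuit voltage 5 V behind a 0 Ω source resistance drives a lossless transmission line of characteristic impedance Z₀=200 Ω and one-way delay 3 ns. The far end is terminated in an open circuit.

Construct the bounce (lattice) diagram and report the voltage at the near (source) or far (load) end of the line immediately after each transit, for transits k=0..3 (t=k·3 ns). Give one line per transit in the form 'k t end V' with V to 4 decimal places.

Γ_L=1.000000, Γ_S=-1.000000; launch V₁=5·200/200=5.000000
k=0 src: V=5.0000
k=1 load: inc=5.000000, refl=5.000000·1.000000=5.0000; V=0.000000+5.000000+5.000000=10.0000
k=2 src: inc=5.000000, refl=5.000000·-1.000000=-5.0000; V=5.000000+5.000000+-5.000000=5.0000
k=3 load: inc=-5.000000, refl=-5.000000·1.000000=-5.0000; V=10.000000+-5.000000+-5.000000=0.0000

0 0 source 5.0000
1 3 load 10.0000
2 6 source 5.0000
3 9 load 0.0000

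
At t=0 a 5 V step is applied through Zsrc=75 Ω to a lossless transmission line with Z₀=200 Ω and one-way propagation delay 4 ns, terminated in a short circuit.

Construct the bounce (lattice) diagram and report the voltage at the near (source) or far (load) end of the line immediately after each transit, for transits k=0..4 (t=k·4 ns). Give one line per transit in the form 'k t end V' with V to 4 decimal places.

Γ_L=-1.000000, Γ_S=-0.454545; launch V₁=5·200/275=3.636364
k=0 src: V=3.6364
k=1 load: inc=3.636364, refl=3.636364·-1.000000=-3.6364; V=0.000000+3.636364+-3.636364=0.0000
k=2 src: inc=-3.636364, refl=-3.636364·-0.454545=1.6529; V=3.636364+-3.636364+1.652893=1.6529
k=3 load: inc=1.652893, refl=1.652893·-1.000000=-1.6529; V=0.000000+1.652893+-1.652893=0.0000
k=4 src: inc=-1.652893, refl=-1.652893·-0.454545=0.7513; V=1.652893+-1.652893+0.751315=0.7513

0 0 source 3.6364
1 4 load 0.0000
2 8 source 1.6529
3 12 load 0.0000
4 16 source 0.7513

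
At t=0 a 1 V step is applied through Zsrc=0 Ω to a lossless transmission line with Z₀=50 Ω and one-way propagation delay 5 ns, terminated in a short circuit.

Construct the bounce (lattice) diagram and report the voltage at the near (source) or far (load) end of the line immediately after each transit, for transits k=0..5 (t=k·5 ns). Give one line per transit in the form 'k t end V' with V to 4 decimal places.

Γ_L=-1.000000, Γ_S=-1.000000; launch V₁=1·50/50=1.000000
k=0 src: V=1.0000
k=1 load: inc=1.000000, refl=1.000000·-1.000000=-1.0000; V=0.000000+1.000000+-1.000000=0.0000
k=2 src: inc=-1.000000, refl=-1.000000·-1.000000=1.0000; V=1.000000+-1.000000+1.000000=1.0000
k=3 load: inc=1.000000, refl=1.000000·-1.000000=-1.0000; V=0.000000+1.000000+-1.000000=0.0000
k=4 src: inc=-1.000000, refl=-1.000000·-1.000000=1.0000; V=1.000000+-1.000000+1.000000=1.0000
k=5 load: inc=1.000000, refl=1.000000·-1.000000=-1.0000; V=0.000000+1.000000+-1.000000=0.0000

0 0 source 1.0000
1 5 load 0.0000
2 10 source 1.0000
3 15 load 0.0000
4 20 source 1.0000
5 25 load 0.0000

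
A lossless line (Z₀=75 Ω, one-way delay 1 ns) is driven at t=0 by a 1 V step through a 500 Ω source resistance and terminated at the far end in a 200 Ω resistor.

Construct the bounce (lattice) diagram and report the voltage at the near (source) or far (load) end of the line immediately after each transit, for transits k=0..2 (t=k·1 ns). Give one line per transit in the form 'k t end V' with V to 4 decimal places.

0 0 source 0.1304
1 1 load 0.1897
2 2 source 0.2335

Γ_L=0.454545, Γ_S=0.739130; launch V₁=1·75/575=0.130435
k=0 src: V=0.1304
k=1 load: inc=0.130435, refl=0.130435·0.454545=0.0593; V=0.000000+0.130435+0.059289=0.1897
k=2 src: inc=0.059289, refl=0.059289·0.739130=0.0438; V=0.130435+0.059289+0.043822=0.2335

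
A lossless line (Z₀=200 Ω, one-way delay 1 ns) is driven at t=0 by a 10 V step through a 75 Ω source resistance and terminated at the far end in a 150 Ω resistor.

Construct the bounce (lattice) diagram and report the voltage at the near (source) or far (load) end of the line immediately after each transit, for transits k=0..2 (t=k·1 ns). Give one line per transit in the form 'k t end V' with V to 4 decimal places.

Γ_L=-0.142857, Γ_S=-0.454545; launch V₁=10·200/275=7.272727
k=0 src: V=7.2727
k=1 load: inc=7.272727, refl=7.272727·-0.142857=-1.0390; V=0.000000+7.272727+-1.038961=6.2338
k=2 src: inc=-1.038961, refl=-1.038961·-0.454545=0.4723; V=7.272727+-1.038961+0.472255=6.7060

0 0 source 7.2727
1 1 load 6.2338
2 2 source 6.7060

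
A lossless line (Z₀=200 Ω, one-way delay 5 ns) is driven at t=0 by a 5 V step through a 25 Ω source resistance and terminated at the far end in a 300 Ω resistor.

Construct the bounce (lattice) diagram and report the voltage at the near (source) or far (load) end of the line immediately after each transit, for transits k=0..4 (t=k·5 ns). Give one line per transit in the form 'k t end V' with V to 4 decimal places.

0 0 source 4.4444
1 5 load 5.3333
2 10 source 4.6420
3 15 load 4.5037
4 20 source 4.6112

Γ_L=0.200000, Γ_S=-0.777778; launch V₁=5·200/225=4.444444
k=0 src: V=4.4444
k=1 load: inc=4.444444, refl=4.444444·0.200000=0.8889; V=0.000000+4.444444+0.888889=5.3333
k=2 src: inc=0.888889, refl=0.888889·-0.777778=-0.6914; V=4.444444+0.888889+-0.691358=4.6420
k=3 load: inc=-0.691358, refl=-0.691358·0.200000=-0.1383; V=5.333333+-0.691358+-0.138272=4.5037
k=4 src: inc=-0.138272, refl=-0.138272·-0.777778=0.1075; V=4.641975+-0.138272+0.107545=4.6112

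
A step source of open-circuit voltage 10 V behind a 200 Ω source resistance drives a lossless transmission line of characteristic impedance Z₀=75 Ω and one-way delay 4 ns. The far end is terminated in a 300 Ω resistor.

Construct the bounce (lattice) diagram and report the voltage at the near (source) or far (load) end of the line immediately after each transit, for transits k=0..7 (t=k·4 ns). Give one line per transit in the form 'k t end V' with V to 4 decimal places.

0 0 source 2.7273
1 4 load 4.3636
2 8 source 5.1074
3 12 load 5.5537
4 16 source 5.7566
5 20 load 5.8783
6 24 source 5.9336
7 28 load 5.9668

Γ_L=0.600000, Γ_S=0.454545; launch V₁=10·75/275=2.727273
k=0 src: V=2.7273
k=1 load: inc=2.727273, refl=2.727273·0.600000=1.6364; V=0.000000+2.727273+1.636364=4.3636
k=2 src: inc=1.636364, refl=1.636364·0.454545=0.7438; V=2.727273+1.636364+0.743802=5.1074
k=3 load: inc=0.743802, refl=0.743802·0.600000=0.4463; V=4.363636+0.743802+0.446281=5.5537
k=4 src: inc=0.446281, refl=0.446281·0.454545=0.2029; V=5.107438+0.446281+0.202855=5.7566
k=5 load: inc=0.202855, refl=0.202855·0.600000=0.1217; V=5.553719+0.202855+0.121713=5.8783
k=6 src: inc=0.121713, refl=0.121713·0.454545=0.0553; V=5.756574+0.121713+0.055324=5.9336
k=7 load: inc=0.055324, refl=0.055324·0.600000=0.0332; V=5.878287+0.055324+0.033194=5.9668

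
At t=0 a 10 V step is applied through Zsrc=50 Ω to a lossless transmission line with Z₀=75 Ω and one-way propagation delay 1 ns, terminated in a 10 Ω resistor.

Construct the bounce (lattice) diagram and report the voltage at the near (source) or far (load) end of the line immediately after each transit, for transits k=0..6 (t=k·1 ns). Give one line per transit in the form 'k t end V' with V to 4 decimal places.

0 0 source 6.0000
1 1 load 1.4118
2 2 source 2.3294
3 3 load 1.6277
4 4 source 1.7680
5 5 load 1.6607
6 6 source 1.6822

Γ_L=-0.764706, Γ_S=-0.200000; launch V₁=10·75/125=6.000000
k=0 src: V=6.0000
k=1 load: inc=6.000000, refl=6.000000·-0.764706=-4.5882; V=0.000000+6.000000+-4.588235=1.4118
k=2 src: inc=-4.588235, refl=-4.588235·-0.200000=0.9176; V=6.000000+-4.588235+0.917647=2.3294
k=3 load: inc=0.917647, refl=0.917647·-0.764706=-0.7017; V=1.411765+0.917647+-0.701730=1.6277
k=4 src: inc=-0.701730, refl=-0.701730·-0.200000=0.1403; V=2.329412+-0.701730+0.140346=1.7680
k=5 load: inc=0.140346, refl=0.140346·-0.764706=-0.1073; V=1.627682+0.140346+-0.107323=1.6607
k=6 src: inc=-0.107323, refl=-0.107323·-0.200000=0.0215; V=1.768028+-0.107323+0.021465=1.6822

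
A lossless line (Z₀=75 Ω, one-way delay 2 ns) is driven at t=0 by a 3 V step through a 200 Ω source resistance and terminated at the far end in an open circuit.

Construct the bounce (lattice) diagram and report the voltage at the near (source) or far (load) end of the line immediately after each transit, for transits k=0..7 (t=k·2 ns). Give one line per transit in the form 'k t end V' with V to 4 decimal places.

0 0 source 0.8182
1 2 load 1.6364
2 4 source 2.0083
3 6 load 2.3802
4 8 source 2.5492
5 10 load 2.7183
6 12 source 2.7951
7 14 load 2.8719

Γ_L=1.000000, Γ_S=0.454545; launch V₁=3·75/275=0.818182
k=0 src: V=0.8182
k=1 load: inc=0.818182, refl=0.818182·1.000000=0.8182; V=0.000000+0.818182+0.818182=1.6364
k=2 src: inc=0.818182, refl=0.818182·0.454545=0.3719; V=0.818182+0.818182+0.371901=2.0083
k=3 load: inc=0.371901, refl=0.371901·1.000000=0.3719; V=1.636364+0.371901+0.371901=2.3802
k=4 src: inc=0.371901, refl=0.371901·0.454545=0.1690; V=2.008264+0.371901+0.169046=2.5492
k=5 load: inc=0.169046, refl=0.169046·1.000000=0.1690; V=2.380165+0.169046+0.169046=2.7183
k=6 src: inc=0.169046, refl=0.169046·0.454545=0.0768; V=2.549211+0.169046+0.076839=2.7951
k=7 load: inc=0.076839, refl=0.076839·1.000000=0.0768; V=2.718257+0.076839+0.076839=2.8719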